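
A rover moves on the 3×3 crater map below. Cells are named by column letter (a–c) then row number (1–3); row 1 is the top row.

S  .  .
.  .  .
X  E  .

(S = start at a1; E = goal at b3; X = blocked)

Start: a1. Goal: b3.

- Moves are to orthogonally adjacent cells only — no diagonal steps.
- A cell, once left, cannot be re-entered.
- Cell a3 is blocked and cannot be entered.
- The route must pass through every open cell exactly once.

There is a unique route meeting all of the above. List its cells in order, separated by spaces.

a1 a2 b2 b1 c1 c2 c3 b3

Need to visit all 8 open cells exactly once, starting at a1 and ending at b3.
Route from a1: down 1 to a2, right 1 to b2, up 1 to b1, right 1 to c1, down 2 to c3, left 1 to b3 — 7 moves in all.
Check: all 8 open cells covered.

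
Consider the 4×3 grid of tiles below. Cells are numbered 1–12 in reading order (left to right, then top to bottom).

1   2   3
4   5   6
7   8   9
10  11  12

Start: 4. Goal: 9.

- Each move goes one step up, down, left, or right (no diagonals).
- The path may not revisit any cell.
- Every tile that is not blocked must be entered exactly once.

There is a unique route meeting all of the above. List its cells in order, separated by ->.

4 -> 1 -> 2 -> 3 -> 6 -> 5 -> 8 -> 7 -> 10 -> 11 -> 12 -> 9

Need to visit all 12 open cells exactly once, starting at 4 and ending at 9.
Cell 3 has only two open neighbours (6 and 2), so the path must pass straight through it: one of those is the cell it's entered from and the other is where it exits.
Route from 4: up 1 to 1, right 2 to 3, down 1 to 6, left 1 to 5, down 1 to 8, left 1 to 7, down 1 to 10, right 2 to 12, up 1 to 9 — 11 moves in all.
Check: all 12 open cells covered.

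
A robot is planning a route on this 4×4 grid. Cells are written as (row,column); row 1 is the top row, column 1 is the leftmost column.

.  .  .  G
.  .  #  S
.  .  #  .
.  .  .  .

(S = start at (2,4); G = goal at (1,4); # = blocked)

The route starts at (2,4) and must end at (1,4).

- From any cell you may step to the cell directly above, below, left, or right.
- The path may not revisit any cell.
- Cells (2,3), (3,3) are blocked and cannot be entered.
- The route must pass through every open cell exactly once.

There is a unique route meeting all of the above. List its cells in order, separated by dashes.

(2,4) - (3,4) - (4,4) - (4,3) - (4,2) - (4,1) - (3,1) - (3,2) - (2,2) - (2,1) - (1,1) - (1,2) - (1,3) - (1,4)

Need to visit all 14 open cells exactly once, starting at (2,4) and ending at (1,4).
Cell (3,4) has only two open neighbours ((2,4) and (4,4)), so the path must pass straight through it: one of those is the cell it's entered from and the other is where it exits.
Route from (2,4): 2× down (reaching (4,4)), 3× left (reaching (4,1)), up to (3,1), right to (3,2), up to (2,2), left to (2,1), up to (1,1), 3× right (reaching (1,4)) — 13 moves in all.
Check: all 14 open cells covered.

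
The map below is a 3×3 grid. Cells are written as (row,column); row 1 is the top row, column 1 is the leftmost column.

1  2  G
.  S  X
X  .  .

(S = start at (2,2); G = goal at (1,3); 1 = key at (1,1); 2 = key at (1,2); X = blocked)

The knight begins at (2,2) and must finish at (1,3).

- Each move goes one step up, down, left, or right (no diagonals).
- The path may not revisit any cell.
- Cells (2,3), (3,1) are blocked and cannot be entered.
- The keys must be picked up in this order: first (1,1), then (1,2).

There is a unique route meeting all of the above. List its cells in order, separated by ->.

(2,2) -> (2,1) -> (1,1) -> (1,2) -> (1,3)

The waypoints must appear in the order (1,1), (1,2), with no cell reused.
Route from (2,2): left to (2,1), up to (1,1), 2× right (reaching (1,3)) — 4 moves in all.
Check: order respected (1 at step 2, 2 at step 3).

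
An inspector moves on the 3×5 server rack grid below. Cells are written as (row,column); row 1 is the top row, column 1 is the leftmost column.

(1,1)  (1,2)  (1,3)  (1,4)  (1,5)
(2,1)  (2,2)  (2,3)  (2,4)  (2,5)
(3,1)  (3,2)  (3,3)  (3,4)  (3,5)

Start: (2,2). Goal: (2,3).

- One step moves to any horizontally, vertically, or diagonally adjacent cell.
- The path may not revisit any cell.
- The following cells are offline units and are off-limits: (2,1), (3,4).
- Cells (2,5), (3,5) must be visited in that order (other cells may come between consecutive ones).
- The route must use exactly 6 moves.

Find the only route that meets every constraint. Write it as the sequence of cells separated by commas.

The waypoints must appear in the order (2,5), (3,5), with no cell reused.
Route from (2,2): up-right 1 to (1,3), right 1 to (1,4), down-right 1 to (2,5), down 1 to (3,5), up-left 1 to (2,4), left 1 to (2,3) — 6 moves in all.
Check: order respected ((2,5) at step 3, (3,5) at step 4); 6 moves as required.

(2,2), (1,3), (1,4), (2,5), (3,5), (2,4), (2,3)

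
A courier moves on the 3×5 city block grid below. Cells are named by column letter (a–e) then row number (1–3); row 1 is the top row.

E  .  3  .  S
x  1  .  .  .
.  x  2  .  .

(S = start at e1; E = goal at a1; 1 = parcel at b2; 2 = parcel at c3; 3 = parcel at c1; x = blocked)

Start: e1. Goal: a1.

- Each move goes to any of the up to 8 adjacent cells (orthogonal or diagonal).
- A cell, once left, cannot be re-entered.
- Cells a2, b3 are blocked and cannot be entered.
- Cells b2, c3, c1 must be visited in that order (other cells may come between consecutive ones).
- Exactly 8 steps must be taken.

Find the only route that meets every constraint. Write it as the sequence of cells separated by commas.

e1, d1, c2, b2, c3, d2, c1, b1, a1

The waypoints must appear in the order b2, c3, c1, with no cell reused.
Route from e1: left to d1, down-left to c2, left to b2, down-right to c3, up-right to d2, up-left to c1, 2× left (reaching a1) — 8 moves in all.
Check: order respected (1 at step 3, 2 at step 4, 3 at step 6); 8 moves as required.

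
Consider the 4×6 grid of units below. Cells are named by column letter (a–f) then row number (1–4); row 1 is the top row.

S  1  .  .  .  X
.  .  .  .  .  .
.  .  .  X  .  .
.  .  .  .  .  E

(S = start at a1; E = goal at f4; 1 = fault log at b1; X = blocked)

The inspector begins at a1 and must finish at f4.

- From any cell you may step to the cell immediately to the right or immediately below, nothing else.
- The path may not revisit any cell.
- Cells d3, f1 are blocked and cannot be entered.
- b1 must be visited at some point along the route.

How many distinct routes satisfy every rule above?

A right/down-only route from a1 to f4 makes exactly 3 down-moves and 5 right-moves in some order.
With no other constraints that would be C(8,3) = 56 routes.
Split at b1 and multiply the segment counts (each segment already excludes blocked cells): a1→b1: 1; b1→f4: 16; product = 16.
That gives 16 routes.

16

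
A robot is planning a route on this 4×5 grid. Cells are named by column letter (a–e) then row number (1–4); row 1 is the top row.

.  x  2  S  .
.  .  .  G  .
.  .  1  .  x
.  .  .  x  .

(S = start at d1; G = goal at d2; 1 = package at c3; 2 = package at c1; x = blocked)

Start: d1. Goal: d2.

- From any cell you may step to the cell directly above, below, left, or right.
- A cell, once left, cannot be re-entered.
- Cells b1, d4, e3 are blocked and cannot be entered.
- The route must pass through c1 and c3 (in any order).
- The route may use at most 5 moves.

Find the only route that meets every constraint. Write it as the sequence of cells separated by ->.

The budget equals the shortest possible length, so every move has to be on a shortest route through the required cells.
Route from d1: left 1 to c1, down 2 to c3, right 1 to d3, up 1 to d2 — 5 moves in all.
Check: all required cells visited; 5 ≤ 5 moves.

d1 -> c1 -> c2 -> c3 -> d3 -> d2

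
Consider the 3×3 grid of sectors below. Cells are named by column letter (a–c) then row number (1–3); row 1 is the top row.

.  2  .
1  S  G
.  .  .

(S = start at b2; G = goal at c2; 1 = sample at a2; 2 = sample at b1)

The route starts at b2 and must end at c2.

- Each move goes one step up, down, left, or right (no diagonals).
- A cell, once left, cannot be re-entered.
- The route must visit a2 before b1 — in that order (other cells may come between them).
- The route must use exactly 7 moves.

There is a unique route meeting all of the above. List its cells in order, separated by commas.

The waypoints must appear in the order a2, b1, with no cell reused.
Route from b2: down 1 to b3, left 1 to a3, up 2 to a1, right 2 to c1, down 1 to c2 — 7 moves in all.
Check: order respected (1 at step 3, 2 at step 5); 7 moves as required.

b2, b3, a3, a2, a1, b1, c1, c2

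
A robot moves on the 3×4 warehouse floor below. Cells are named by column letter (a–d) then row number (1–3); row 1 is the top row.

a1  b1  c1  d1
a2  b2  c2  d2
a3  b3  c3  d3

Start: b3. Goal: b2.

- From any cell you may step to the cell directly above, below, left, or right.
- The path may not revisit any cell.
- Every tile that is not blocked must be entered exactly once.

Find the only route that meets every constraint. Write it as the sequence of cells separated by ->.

Need to visit all 12 open cells exactly once, starting at b3 and ending at b2.
Cell a1 has only two open neighbours (a2 and b1), so the path must pass straight through it: one of those is the cell it's entered from and the other is where it exits.
Route from b3: left 1 to a3, up 2 to a1, right 3 to d1, down 2 to d3, left 1 to c3, up 1 to c2, left 1 to b2 — 11 moves in all.
Check: all 12 open cells covered.

b3 -> a3 -> a2 -> a1 -> b1 -> c1 -> d1 -> d2 -> d3 -> c3 -> c2 -> b2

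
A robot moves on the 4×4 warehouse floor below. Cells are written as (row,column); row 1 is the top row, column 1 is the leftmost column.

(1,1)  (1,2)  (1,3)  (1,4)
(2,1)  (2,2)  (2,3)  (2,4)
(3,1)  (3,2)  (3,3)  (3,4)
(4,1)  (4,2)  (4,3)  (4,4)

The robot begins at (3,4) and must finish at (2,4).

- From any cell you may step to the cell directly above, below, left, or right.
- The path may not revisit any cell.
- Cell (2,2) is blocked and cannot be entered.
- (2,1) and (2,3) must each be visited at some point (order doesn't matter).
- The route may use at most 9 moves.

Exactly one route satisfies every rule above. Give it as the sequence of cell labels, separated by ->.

The budget equals the shortest possible length, so every move has to be on a shortest route through the required cells.
Route from (3,4): 3× left (reaching (3,1)), 2× up (reaching (1,1)), 2× right (reaching (1,3)), down to (2,3), right to (2,4) — 9 moves in all.
Check: all required cells visited; 9 ≤ 9 moves.

(3,4) -> (3,3) -> (3,2) -> (3,1) -> (2,1) -> (1,1) -> (1,2) -> (1,3) -> (2,3) -> (2,4)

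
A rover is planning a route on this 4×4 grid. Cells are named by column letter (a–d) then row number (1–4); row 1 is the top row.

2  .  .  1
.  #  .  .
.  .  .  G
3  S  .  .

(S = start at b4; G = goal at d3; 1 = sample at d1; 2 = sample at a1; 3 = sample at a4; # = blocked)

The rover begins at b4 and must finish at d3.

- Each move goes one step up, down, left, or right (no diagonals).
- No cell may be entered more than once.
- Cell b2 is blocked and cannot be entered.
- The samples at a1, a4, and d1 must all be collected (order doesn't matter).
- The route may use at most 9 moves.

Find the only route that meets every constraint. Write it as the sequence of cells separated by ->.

b4 -> a4 -> a3 -> a2 -> a1 -> b1 -> c1 -> d1 -> d2 -> d3

Any route must reach a1, a4, and d1 and still end at d3 within 9 moves, so the order of the required stops is forced.
Route from b4: left 1 to a4, up 3 to a1, right 3 to d1, down 2 to d3 — 9 moves in all.
Check: all required cells visited; 9 ≤ 9 moves.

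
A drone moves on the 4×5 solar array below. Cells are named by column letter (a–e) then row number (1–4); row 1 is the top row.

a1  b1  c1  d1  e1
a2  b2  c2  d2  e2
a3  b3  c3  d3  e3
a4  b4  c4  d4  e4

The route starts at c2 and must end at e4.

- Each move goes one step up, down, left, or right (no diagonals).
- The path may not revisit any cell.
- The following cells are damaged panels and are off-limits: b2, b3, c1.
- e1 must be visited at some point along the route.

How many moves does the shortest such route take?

Any route passes through e1 somewhere between c2 and e4. Summing Manhattan distances along the two legs (c2 → e1 → e4) gives a lower bound of 3 + 3 = 6 moves.
A route of 6 moves achieves this: c2 → d2 → d1 → e1 → e2 → e3 → e4.
Since 6 matches the lower bound, it is optimal.

6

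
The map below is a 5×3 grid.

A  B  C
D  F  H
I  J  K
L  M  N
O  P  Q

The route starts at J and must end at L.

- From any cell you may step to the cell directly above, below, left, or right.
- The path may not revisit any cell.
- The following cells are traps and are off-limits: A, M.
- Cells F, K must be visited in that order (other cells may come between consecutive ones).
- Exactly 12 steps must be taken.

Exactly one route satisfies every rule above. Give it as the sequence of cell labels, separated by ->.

J -> I -> D -> F -> B -> C -> H -> K -> N -> Q -> P -> O -> L

The waypoints must appear in the order F, K, with no cell reused.
Route from J: left 1 to I, up 1 to D, right 1 to F, up 1 to B, right 1 to C, down 4 to Q, left 2 to O, up 1 to L — 12 moves in all.
Check: order respected (F at step 3, K at step 7); 12 moves as required.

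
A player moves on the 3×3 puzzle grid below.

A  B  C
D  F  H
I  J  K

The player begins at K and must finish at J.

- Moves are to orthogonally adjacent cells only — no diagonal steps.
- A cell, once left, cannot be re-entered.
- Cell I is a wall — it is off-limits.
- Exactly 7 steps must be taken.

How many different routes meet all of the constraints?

Need simple routes of exactly 7 moves from K to J (Manhattan distance 1, so 3 moves are spent on a detour and 3 undoing it).
Enumerating: K H C B A D F J.
That gives 1 route.

1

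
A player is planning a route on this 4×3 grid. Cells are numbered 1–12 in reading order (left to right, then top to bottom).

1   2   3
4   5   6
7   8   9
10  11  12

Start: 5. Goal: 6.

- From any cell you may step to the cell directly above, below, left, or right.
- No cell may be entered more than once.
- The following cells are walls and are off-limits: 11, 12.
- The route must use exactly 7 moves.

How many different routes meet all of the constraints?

Need simple routes of exactly 7 moves from 5 to 6 (Manhattan distance 1, so 3 moves are spent on a detour and 3 undoing it).
Enumerating: 5 2 1 4 7 8 9 6 | 5 8 7 4 1 2 3 6.
That gives 2 routes.

2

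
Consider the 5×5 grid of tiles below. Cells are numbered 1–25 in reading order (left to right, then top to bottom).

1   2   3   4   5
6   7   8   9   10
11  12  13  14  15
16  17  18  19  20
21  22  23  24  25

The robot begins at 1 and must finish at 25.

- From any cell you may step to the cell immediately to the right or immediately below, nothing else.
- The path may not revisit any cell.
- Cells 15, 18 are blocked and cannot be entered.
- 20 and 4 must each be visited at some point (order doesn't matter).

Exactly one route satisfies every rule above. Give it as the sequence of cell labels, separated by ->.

1 -> 2 -> 3 -> 4 -> 9 -> 14 -> 19 -> 20 -> 25

Moves only go right or down, so the column and row indices never decrease.
Route from 1: right 3 to 4, down 3 to 19, right 1 to 20, down 1 to 25 — 8 moves in all.
Check: all required cells visited.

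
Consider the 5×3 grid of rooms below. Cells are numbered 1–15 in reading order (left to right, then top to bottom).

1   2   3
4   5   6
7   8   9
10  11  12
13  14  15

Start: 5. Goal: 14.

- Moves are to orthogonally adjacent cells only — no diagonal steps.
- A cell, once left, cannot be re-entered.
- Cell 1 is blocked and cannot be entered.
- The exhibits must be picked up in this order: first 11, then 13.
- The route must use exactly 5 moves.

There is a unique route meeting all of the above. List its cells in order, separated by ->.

The waypoints must appear in the order 11, 13, with no cell reused.
Route from 5: down 2 to 11, left 1 to 10, down 1 to 13, right 1 to 14 — 5 moves in all.
Check: order respected (11 at step 2, 13 at step 4); 5 moves as required.

5 -> 8 -> 11 -> 10 -> 13 -> 14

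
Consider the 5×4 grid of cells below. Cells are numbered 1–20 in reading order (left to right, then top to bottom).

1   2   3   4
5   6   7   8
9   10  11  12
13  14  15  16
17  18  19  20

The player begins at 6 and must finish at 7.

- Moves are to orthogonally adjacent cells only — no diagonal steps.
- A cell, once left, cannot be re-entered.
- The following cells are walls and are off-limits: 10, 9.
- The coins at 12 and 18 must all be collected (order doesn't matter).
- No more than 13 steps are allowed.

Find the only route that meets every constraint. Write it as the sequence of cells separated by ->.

Any route must reach 12 and 18 and still end at 7 within 13 moves, so the order of the required stops is forced.
Route from 6: up to 2, 2× right (reaching 4), 4× down (reaching 20), 2× left (reaching 18), up to 14, right to 15, 2× up (reaching 7) — 13 moves in all.
Check: all required cells visited; 13 ≤ 13 moves.

6 -> 2 -> 3 -> 4 -> 8 -> 12 -> 16 -> 20 -> 19 -> 18 -> 14 -> 15 -> 11 -> 7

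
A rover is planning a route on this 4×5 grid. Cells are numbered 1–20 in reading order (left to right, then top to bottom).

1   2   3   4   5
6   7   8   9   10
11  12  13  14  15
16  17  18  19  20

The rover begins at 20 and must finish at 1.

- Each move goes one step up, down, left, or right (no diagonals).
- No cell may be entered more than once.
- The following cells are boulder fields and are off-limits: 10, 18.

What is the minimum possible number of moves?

The Manhattan distance from 20 to 1 is |4−1| + |5−1| = 7, so at least 7 moves are needed.
A route of 7 moves achieves this: 20 → 15 → 14 → 9 → 4 → 3 → 2 → 1.
Since 7 matches the lower bound, it is optimal.

7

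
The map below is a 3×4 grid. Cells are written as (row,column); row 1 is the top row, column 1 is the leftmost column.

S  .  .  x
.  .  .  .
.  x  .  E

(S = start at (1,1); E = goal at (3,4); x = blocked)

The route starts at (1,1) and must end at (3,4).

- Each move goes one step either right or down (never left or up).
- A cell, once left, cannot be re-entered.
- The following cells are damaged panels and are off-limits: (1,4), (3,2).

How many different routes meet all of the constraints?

6

A right/down-only route from (1,1) to (3,4) makes exactly 2 down-moves and 3 right-moves in some order.
With no other constraints that would be C(5,2) = 10 routes.
Subtract routes through each blocked cell (inclusion–exclusion for overlaps): − through (1,4): 1 − through (3,2): 3 → 6.
That gives 6 routes.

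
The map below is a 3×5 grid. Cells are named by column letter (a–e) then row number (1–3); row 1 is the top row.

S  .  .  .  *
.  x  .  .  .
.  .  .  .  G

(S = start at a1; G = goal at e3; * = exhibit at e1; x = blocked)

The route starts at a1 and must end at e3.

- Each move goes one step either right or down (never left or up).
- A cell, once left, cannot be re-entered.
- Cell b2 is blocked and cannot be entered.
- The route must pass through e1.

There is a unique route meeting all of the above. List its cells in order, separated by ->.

a1 -> b1 -> c1 -> d1 -> e1 -> e2 -> e3

Moves only go right or down, so the column and row indices never decrease.
Route from a1: 4× right (reaching e1), 2× down (reaching e3) — 6 moves in all.
Check: all required cells visited.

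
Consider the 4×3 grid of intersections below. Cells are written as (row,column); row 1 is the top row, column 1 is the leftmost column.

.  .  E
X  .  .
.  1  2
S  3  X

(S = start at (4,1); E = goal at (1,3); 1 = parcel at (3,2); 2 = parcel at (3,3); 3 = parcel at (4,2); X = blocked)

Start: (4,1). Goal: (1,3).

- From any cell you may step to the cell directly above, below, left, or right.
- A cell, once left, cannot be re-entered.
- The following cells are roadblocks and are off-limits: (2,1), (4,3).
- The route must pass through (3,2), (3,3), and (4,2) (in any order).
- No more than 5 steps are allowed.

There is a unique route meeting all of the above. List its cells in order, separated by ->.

Any route must reach (3,2), (3,3), and (4,2) and still end at (1,3) within 5 moves, so the order of the required stops is forced.
Route from (4,1): right 1 to (4,2), up 1 to (3,2), right 1 to (3,3), up 2 to (1,3) — 5 moves in all.
Check: all required cells visited; 5 ≤ 5 moves.

(4,1) -> (4,2) -> (3,2) -> (3,3) -> (2,3) -> (1,3)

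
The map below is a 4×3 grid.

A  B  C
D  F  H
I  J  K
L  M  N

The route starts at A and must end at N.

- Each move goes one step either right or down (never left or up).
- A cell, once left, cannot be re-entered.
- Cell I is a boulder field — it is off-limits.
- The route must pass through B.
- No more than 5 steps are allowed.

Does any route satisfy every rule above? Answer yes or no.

yes

One route that works: A → B → F → J → M → N.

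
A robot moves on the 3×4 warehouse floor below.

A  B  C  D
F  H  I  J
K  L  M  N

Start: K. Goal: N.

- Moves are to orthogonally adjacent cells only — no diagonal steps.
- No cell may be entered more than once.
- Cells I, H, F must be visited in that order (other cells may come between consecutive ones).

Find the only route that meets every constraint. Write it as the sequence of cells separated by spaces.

K L M I H F A B C D J N

The waypoints must appear in the order I, H, F, with no cell reused.
Route from K: 2× right (reaching M), up to I, 2× left (reaching F), up to A, 3× right (reaching D), 2× down (reaching N) — 11 moves in all.
Check: order respected (I at step 3, H at step 4, F at step 5).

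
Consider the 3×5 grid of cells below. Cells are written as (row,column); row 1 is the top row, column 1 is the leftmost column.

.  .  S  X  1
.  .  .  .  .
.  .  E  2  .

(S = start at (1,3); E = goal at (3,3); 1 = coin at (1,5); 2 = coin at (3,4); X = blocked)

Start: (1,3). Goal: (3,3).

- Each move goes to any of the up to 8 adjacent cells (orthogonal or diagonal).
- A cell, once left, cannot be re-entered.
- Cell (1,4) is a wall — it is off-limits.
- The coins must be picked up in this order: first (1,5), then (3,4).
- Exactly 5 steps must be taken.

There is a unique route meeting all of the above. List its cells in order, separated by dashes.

(1,3) - (2,4) - (1,5) - (2,5) - (3,4) - (3,3)

The waypoints must appear in the order (1,5), (3,4), with no cell reused.
Route from (1,3): down-right to (2,4), up-right to (1,5), down to (2,5), down-left to (3,4), left to (3,3) — 5 moves in all.
Check: order respected (1 at step 2, 2 at step 4); 5 moves as required.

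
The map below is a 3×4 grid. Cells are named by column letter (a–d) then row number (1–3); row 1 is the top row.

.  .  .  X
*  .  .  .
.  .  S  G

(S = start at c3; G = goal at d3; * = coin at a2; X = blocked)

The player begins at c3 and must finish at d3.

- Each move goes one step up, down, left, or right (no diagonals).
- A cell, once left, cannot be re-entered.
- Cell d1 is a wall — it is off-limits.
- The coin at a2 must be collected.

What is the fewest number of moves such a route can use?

7

Any route passes through a2 somewhere between c3 and d3. Summing Manhattan distances along the two legs (c3 → a2 → d3) gives a lower bound of 3 + 4 = 7 moves.
A route of 7 moves achieves this: c3 → b3 → a3 → a2 → b2 → c2 → d2 → d3.
Since 7 matches the lower bound, it is optimal.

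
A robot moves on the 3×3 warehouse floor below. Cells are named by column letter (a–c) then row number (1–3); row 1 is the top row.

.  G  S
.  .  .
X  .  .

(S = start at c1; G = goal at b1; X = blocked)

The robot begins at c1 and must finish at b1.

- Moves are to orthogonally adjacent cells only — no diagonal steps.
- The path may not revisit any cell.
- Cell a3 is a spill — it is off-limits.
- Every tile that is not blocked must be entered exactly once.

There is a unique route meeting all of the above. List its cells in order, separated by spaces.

c1 c2 c3 b3 b2 a2 a1 b1

Need to visit all 8 open cells exactly once, starting at c1 and ending at b1.
Cell a2 has only two open neighbours (a1 and b2), so the path must pass straight through it: one of those is the cell it's entered from and the other is where it exits.
Route from c1: 2× down (reaching c3), left to b3, up to b2, left to a2, up to a1, right to b1 — 7 moves in all.
Check: all 8 open cells covered.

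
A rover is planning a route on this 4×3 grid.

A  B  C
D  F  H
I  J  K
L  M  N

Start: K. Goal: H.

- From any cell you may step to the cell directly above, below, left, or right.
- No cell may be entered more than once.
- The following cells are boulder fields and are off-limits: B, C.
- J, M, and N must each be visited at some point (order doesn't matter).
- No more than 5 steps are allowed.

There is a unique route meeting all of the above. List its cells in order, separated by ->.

The budget equals the shortest possible length, so every move has to be on a shortest route through the required cells.
Route from K: down 1 to N, left 1 to M, up 2 to F, right 1 to H — 5 moves in all.
Check: all required cells visited; 5 ≤ 5 moves.

K -> N -> M -> J -> F -> H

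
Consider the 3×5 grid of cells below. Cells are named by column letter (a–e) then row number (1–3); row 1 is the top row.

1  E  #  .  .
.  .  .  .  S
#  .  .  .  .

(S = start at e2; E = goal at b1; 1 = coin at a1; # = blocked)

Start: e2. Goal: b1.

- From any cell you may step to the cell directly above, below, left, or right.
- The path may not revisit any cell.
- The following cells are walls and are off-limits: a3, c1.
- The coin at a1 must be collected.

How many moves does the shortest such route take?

6

Any route passes through a1 somewhere between e2 and b1. Summing Manhattan distances along the two legs (e2 → a1 → b1) gives a lower bound of 5 + 1 = 6 moves.
A route of 6 moves achieves this: e2 → d2 → c2 → b2 → a2 → a1 → b1.
Since 6 matches the lower bound, it is optimal.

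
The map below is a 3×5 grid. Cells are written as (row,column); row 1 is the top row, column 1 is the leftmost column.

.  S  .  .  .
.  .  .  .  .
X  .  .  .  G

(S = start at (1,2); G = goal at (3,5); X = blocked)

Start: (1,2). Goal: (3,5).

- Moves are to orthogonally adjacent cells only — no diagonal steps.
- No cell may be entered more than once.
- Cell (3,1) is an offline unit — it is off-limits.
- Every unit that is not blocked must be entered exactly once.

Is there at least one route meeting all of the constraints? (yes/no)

yes

One route that works: (1,2) → (1,1) → (2,1) → (2,2) → (3,2) → (3,3) → (2,3) → (1,3) → (1,4) → (1,5) → (2,5) → (2,4) → (3,4) → (3,5).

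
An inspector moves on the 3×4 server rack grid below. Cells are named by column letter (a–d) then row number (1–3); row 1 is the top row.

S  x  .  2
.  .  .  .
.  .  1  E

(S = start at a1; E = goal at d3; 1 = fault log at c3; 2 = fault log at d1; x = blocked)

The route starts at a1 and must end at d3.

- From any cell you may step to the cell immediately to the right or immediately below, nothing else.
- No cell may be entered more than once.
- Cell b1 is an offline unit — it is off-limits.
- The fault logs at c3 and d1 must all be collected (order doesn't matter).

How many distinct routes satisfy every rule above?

0

A right/down-only route from a1 to d3 makes exactly 2 down-moves and 3 right-moves in some order.
With no other constraints that would be C(5,2) = 10 routes.
c3 is below but to the left of d1: going d1 → c3 would need a leftward move and c3 → d1 an upward move, so no right/down-only route can visit both required cells.
No route satisfies every constraint, so the count is 0.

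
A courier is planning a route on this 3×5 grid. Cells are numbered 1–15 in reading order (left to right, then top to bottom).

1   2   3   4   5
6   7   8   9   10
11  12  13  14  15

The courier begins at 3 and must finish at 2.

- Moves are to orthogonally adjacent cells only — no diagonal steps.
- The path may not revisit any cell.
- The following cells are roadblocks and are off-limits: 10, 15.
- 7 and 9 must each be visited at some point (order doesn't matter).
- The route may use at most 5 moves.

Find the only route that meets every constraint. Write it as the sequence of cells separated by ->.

3 -> 4 -> 9 -> 8 -> 7 -> 2

The 5-move cap with required stops at 7, 9 leaves no slack for detours.
Route from 3: right 1 to 4, down 1 to 9, left 2 to 7, up 1 to 2 — 5 moves in all.
Check: all required cells visited; 5 ≤ 5 moves.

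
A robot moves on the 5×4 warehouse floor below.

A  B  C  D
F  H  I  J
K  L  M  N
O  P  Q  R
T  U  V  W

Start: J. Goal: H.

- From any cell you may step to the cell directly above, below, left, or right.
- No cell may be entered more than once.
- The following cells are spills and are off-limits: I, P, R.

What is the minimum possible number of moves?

The Manhattan distance from J to H is |2−2| + |4−2| = 2, so at least 2 moves are needed.
That bound ignores the blocked cells. Measuring each leg by the fewest moves that actually steer around them (J→H: 4) raises the lower bound to 4.
A route of 4 moves exists: J → D → C → B → H.
Since 4 matches that lower bound, it is optimal.

4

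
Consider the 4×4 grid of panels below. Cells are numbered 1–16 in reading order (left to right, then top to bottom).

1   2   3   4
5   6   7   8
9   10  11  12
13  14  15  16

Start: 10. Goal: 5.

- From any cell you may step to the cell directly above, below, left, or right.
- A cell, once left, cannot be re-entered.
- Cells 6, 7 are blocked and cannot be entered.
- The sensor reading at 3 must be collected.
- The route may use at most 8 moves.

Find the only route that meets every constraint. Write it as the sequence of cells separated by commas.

Any route must reach 3 and still end at 5 within 8 moves, so the order of the required stops is forced.
Route from 10: 2× right (reaching 12), 2× up (reaching 4), 3× left (reaching 1), down to 5 — 8 moves in all.
Check: all required cells visited; 8 ≤ 8 moves.

10, 11, 12, 8, 4, 3, 2, 1, 5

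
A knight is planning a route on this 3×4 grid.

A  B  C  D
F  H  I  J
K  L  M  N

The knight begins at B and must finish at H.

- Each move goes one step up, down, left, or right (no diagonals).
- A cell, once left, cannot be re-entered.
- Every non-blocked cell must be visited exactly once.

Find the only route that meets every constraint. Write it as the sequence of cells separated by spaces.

Need to visit all 12 open cells exactly once, starting at B and ending at H.
Cell K has only two open neighbours (F and L), so the path must pass straight through it: one of those is the cell it's entered from and the other is where it exits.
Route from B: left to A, 2× down (reaching K), 3× right (reaching N), 2× up (reaching D), left to C, down to I, left to H — 11 moves in all.
Check: all 12 open cells covered.

B A F K L M N J D C I H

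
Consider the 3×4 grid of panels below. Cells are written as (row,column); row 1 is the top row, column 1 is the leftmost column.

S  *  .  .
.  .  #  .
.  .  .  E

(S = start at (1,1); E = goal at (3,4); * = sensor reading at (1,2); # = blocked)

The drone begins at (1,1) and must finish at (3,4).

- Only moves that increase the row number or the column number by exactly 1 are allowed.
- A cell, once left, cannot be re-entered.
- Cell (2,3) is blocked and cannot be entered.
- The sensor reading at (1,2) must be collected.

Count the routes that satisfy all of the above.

A right/down-only route from (1,1) to (3,4) makes exactly 2 down-moves and 3 right-moves in some order.
With no other constraints that would be C(5,2) = 10 routes.
Split at (1,2) and multiply the segment counts (each segment already excludes blocked cells): (1,1)→(1,2): 1; (1,2)→(3,4): 2; product = 2.
That gives 2 routes.

2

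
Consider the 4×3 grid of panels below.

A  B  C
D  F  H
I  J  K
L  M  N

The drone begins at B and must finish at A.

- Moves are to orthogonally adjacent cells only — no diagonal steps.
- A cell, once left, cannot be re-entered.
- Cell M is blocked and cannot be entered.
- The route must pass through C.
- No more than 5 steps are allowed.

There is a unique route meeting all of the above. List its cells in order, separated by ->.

The 5-move cap with required stops at C leaves no slack for detours.
Route from B: right to C, down to H, 2× left (reaching D), up to A — 5 moves in all.
Check: all required cells visited; 5 ≤ 5 moves.

B -> C -> H -> F -> D -> A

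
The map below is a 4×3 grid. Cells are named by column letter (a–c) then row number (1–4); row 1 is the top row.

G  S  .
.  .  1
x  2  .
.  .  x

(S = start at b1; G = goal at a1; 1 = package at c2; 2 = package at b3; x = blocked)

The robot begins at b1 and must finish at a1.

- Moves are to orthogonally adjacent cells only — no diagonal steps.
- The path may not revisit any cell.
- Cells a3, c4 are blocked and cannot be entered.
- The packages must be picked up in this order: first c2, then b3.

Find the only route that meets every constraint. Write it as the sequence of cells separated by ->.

b1 -> c1 -> c2 -> c3 -> b3 -> b2 -> a2 -> a1

The waypoints must appear in the order c2, b3, with no cell reused.
Route from b1: right to c1, 2× down (reaching c3), left to b3, up to b2, left to a2, up to a1 — 7 moves in all.
Check: order respected (1 at step 2, 2 at step 4).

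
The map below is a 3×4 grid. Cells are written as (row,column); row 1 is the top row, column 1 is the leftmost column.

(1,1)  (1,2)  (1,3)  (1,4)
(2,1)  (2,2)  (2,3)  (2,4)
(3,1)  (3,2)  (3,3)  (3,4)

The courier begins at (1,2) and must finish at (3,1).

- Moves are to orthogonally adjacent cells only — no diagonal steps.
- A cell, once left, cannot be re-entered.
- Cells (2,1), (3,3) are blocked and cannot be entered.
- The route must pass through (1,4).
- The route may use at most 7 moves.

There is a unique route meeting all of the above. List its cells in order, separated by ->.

(1,2) -> (1,3) -> (1,4) -> (2,4) -> (2,3) -> (2,2) -> (3,2) -> (3,1)

The 7-move cap with required stops at (1,4) leaves no slack for detours.
Route from (1,2): right 2 to (1,4), down 1 to (2,4), left 2 to (2,2), down 1 to (3,2), left 1 to (3,1) — 7 moves in all.
Check: all required cells visited; 7 ≤ 7 moves.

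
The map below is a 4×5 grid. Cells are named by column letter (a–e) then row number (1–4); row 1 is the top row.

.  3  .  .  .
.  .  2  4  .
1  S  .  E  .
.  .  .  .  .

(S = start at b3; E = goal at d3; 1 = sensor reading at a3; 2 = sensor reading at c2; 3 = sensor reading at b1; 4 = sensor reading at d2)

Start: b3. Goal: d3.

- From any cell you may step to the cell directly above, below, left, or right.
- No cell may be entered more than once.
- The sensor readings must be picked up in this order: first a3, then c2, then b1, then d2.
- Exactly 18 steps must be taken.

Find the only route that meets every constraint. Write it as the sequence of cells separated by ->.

b3 -> a3 -> a4 -> b4 -> c4 -> c3 -> c2 -> b2 -> a2 -> a1 -> b1 -> c1 -> d1 -> d2 -> e2 -> e3 -> e4 -> d4 -> d3

The waypoints must appear in the order a3, c2, b1, d2, with no cell reused.
Route from b3: left to a3, down to a4, 2× right (reaching c4), 2× up (reaching c2), 2× left (reaching a2), up to a1, 3× right (reaching d1), down to d2, right to e2, 2× down (reaching e4), left to d4, up to d3 — 18 moves in all.
Check: order respected (1 at step 1, 2 at step 6, 3 at step 10, 4 at step 13); 18 moves as required.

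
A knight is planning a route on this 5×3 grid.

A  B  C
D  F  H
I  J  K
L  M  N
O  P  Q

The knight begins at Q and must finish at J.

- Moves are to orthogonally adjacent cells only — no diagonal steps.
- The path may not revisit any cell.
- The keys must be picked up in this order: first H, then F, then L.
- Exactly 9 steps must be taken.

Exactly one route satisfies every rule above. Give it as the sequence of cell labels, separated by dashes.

The waypoints must appear in the order H, F, L, with no cell reused.
Route from Q: 3× up (reaching H), 2× left (reaching D), 2× down (reaching L), right to M, up to J — 9 moves in all.
Check: order respected (H at step 3, F at step 4, L at step 7); 9 moves as required.

Q - N - K - H - F - D - I - L - M - J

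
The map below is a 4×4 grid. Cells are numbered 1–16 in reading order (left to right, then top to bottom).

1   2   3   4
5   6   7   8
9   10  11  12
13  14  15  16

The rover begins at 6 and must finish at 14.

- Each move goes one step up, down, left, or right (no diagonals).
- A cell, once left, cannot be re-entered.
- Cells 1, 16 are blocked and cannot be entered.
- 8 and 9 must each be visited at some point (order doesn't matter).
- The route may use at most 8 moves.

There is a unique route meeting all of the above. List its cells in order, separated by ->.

6 -> 7 -> 8 -> 12 -> 11 -> 10 -> 9 -> 13 -> 14

The budget equals the shortest possible length, so every move has to be on a shortest route through the required cells.
Route from 6: 2× right (reaching 8), down to 12, 3× left (reaching 9), down to 13, right to 14 — 8 moves in all.
Check: all required cells visited; 8 ≤ 8 moves.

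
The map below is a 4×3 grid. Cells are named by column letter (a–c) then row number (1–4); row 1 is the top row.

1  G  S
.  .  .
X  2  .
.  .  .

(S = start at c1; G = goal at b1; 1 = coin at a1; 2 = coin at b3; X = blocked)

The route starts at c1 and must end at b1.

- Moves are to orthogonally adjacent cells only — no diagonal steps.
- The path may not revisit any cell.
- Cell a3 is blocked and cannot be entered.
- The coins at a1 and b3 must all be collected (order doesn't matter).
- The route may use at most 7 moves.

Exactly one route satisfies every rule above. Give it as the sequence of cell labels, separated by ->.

Any route must reach a1 and b3 and still end at b1 within 7 moves, so the order of the required stops is forced.
Route from c1: down 2 to c3, left 1 to b3, up 1 to b2, left 1 to a2, up 1 to a1, right 1 to b1 — 7 moves in all.
Check: all required cells visited; 7 ≤ 7 moves.

c1 -> c2 -> c3 -> b3 -> b2 -> a2 -> a1 -> b1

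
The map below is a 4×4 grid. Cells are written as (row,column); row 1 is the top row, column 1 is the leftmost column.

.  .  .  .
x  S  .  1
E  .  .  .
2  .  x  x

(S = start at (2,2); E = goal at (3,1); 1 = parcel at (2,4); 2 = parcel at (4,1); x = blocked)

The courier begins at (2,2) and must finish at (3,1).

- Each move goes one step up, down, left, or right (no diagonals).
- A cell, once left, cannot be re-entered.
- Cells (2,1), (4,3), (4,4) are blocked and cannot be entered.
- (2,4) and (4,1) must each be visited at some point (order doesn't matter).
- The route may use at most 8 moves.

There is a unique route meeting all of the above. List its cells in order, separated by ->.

Any route must reach (2,4) and (4,1) and still end at (3,1) within 8 moves, so the order of the required stops is forced.
Route from (2,2): right 2 to (2,4), down 1 to (3,4), left 2 to (3,2), down 1 to (4,2), left 1 to (4,1), up 1 to (3,1) — 8 moves in all.
Check: all required cells visited; 8 ≤ 8 moves.

(2,2) -> (2,3) -> (2,4) -> (3,4) -> (3,3) -> (3,2) -> (4,2) -> (4,1) -> (3,1)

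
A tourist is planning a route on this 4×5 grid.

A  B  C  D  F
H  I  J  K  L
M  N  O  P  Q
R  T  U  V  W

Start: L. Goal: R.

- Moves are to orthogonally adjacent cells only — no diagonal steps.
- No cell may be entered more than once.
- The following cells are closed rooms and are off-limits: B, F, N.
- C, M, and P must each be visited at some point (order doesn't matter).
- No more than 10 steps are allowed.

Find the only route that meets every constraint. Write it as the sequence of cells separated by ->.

The budget equals the shortest possible length, so every move has to be on a shortest route through the required cells.
Route from L: down 1 to Q, left 1 to P, up 2 to D, left 1 to C, down 1 to J, left 2 to H, down 2 to R — 10 moves in all.
Check: all required cells visited; 10 ≤ 10 moves.

L -> Q -> P -> K -> D -> C -> J -> I -> H -> M -> R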